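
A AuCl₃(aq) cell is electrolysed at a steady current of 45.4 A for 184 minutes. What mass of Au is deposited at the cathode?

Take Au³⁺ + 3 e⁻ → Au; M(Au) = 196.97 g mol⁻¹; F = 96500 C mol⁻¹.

341 g

Q = I·t = 45.40 A × 11040 s = 501200 C.
n(e⁻) = Q/F = 501200 / 96500 = 5.194 mol.
Au³⁺ + 3 e⁻ → Au, so n(Au) = n(e⁻)/3 = 1.731 mol.
m = n·M = 1.731 × 196.97 = 341 g.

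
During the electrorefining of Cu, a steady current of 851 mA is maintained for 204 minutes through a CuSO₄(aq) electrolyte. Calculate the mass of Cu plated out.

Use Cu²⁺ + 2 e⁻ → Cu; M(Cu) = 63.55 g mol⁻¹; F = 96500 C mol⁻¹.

Q = I·t = 0.8510 A × 12240 s = 10420 C.
n(e⁻) = Q/F = 10420 / 96500 = 0.1079 mol.
Cu²⁺ + 2 e⁻ → Cu, so n(Cu) = n(e⁻)/2 = 0.05397 mol.
m = n·M = 0.05397 × 63.55 = 3.43 g.

3.43 g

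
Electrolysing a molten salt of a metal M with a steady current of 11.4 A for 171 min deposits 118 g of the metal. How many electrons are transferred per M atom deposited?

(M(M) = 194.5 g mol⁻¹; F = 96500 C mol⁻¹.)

2

Q = I·t = 11.40 A × 10260 s = 117000 C, so n(e⁻) = 117000/96500 = 1.212 mol.
n(M) deposited = 118 / 194.5 = 0.6067 mol.
Electrons per atom = n(e⁻)/n(M) = 1.212 / 0.6067 = 2.00 ≈ 2, so the ion is M²⁺.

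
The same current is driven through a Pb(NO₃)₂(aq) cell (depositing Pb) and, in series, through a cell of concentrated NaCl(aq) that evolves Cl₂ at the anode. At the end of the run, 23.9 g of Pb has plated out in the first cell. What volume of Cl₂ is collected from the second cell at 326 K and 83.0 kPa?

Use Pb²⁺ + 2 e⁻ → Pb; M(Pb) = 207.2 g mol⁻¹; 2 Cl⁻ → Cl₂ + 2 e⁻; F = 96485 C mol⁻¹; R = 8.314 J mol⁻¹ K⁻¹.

3.77 L

n(Pb) = 23.9 / 207.2 = 0.1153 mol, so n(e⁻) = 2 × 0.1153 = 0.2307 mol.
The cells are in series, so the same 0.2307 mol of electrons passes through the second cell.
2 Cl⁻ → Cl₂ + 2 e⁻ — 2 mol e⁻ per mol Cl₂, so n(Cl₂) = 0.2307/2 = 0.1153 mol.
V = nRT/P = (0.1153 × 8.314 × 326) / (83.0 × 10³) = 0.00377 m³ = 3.77 L.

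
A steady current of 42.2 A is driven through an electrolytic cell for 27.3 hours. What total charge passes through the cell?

Q = I·t = 42.20 A × 98280 s = 4.15 × 10⁶ C.

4.15 × 10⁶ C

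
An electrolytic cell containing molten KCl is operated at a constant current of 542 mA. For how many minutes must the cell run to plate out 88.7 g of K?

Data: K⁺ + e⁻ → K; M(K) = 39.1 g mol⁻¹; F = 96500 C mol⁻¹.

6730 min

n(K) = m/M = 88.7 / 39.1 = 2.269 mol.
Each K atom requires 1 electron, so n(e⁻) = 1 × 2.269 = 2.269 mol.
Q = n(e⁻)·F = 2.269 × 96500 = 218900 C.
t = Q/I = 218900 / 0.5420 A = 403900 s = 6730 min.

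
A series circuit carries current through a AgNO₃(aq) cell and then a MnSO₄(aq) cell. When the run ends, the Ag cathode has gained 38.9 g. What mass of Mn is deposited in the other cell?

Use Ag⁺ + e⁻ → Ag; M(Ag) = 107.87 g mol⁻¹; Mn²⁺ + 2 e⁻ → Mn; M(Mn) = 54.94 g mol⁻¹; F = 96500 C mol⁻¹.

n(Ag) = 38.9 / 107.87 = 0.3606 mol.
Since Ag⁺ + e⁻ → Ag, n(e⁻) passed = 1 × 0.3606 = 0.3606 mol.
Cells in series carry the same charge, so the same 0.3606 mol of electrons passes through cell 2.
Mn²⁺ + 2 e⁻ → Mn, so n(Mn) = 0.3606 / 2 = 0.1803 mol.
m(Mn) = 0.1803 × 54.94 = 9.91 g.

9.91 g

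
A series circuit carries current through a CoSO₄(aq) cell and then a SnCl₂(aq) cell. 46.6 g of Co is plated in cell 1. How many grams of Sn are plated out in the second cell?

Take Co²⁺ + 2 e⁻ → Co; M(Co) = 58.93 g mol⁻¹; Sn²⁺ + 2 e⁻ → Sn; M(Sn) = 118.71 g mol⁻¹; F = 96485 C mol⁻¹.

n(Co) = 46.6 / 58.93 = 0.7908 mol.
Since Co²⁺ + 2 e⁻ → Co, n(e⁻) passed = 2 × 0.7908 = 1.582 mol.
Cells in series carry the same charge, so the same 1.582 mol of electrons passes through cell 2.
Sn²⁺ + 2 e⁻ → Sn, so n(Sn) = 1.582 / 2 = 0.7908 mol.
m(Sn) = 0.7908 × 118.71 = 93.9 g.

93.9 g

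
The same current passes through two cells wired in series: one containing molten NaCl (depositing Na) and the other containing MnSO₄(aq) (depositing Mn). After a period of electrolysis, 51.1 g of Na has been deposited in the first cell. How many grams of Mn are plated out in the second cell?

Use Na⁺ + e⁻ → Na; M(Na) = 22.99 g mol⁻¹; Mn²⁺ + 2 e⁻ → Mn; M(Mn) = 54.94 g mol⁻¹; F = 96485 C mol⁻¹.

n(Na) = 51.1 / 22.99 = 2.223 mol.
Since Na⁺ + e⁻ → Na, n(e⁻) passed = 1 × 2.223 = 2.223 mol.
Cells in series carry the same charge, so the same 2.223 mol of electrons passes through cell 2.
Mn²⁺ + 2 e⁻ → Mn, so n(Mn) = 2.223 / 2 = 1.111 mol.
m(Mn) = 1.111 × 54.94 = 61.1 g.

61.1 g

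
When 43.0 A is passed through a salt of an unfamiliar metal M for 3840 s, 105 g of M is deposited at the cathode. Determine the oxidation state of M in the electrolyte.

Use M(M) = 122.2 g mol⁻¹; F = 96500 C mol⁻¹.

Q = I·t = 43.00 A × 3840.0 s = 165100 C, so n(e⁻) = 165100/96500 = 1.711 mol.
n(M) deposited = 105 / 122.2 = 0.8592 mol.
Electrons per atom = n(e⁻)/n(M) = 1.711 / 0.8592 = 1.99 ≈ 2, so the ion is M²⁺.

+2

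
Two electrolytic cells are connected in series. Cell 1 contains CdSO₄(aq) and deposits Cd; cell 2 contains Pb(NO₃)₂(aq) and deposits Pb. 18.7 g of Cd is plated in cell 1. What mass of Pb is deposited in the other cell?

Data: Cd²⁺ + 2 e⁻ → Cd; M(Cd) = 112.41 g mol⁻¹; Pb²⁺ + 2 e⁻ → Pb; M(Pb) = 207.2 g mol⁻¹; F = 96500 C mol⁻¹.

34.5 g

n(Cd) = 18.7 / 112.41 = 0.1664 mol.
Since Cd²⁺ + 2 e⁻ → Cd, n(e⁻) passed = 2 × 0.1664 = 0.3327 mol.
Cells in series carry the same charge, so the same 0.3327 mol of electrons passes through cell 2.
Pb²⁺ + 2 e⁻ → Pb, so n(Pb) = 0.3327 / 2 = 0.1664 mol.
m(Pb) = 0.1664 × 207.2 = 34.5 g.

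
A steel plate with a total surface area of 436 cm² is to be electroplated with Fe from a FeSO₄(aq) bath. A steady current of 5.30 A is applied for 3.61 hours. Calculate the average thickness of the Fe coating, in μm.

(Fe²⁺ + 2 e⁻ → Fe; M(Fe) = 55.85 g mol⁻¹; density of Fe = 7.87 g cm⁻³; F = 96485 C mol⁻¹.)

58.1 μm

Q = I·t = 5.300 × 12996 = 68880 C; n(e⁻) = 0.7139 mol.
n(Fe) = n(e⁻)/2 = 0.3569 mol, so m = 0.3569 × 55.85 = 19.94 g.
Volume = m/ρ = 19.94 / 7.87 = 2.533 cm³.
Thickness = V/A = 2.533 / 436 = 0.00581 cm = 58.1 μm.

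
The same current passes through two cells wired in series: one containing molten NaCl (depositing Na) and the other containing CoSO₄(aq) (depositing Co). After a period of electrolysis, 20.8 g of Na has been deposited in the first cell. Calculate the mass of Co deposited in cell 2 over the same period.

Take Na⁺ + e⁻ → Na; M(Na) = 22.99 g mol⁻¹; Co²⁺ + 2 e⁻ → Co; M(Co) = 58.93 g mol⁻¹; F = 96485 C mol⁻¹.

n(Na) = 20.8 / 22.99 = 0.9047 mol.
Since Na⁺ + e⁻ → Na, n(e⁻) passed = 1 × 0.9047 = 0.9047 mol.
Cells in series carry the same charge, so the same 0.9047 mol of electrons passes through cell 2.
Co²⁺ + 2 e⁻ → Co, so n(Co) = 0.9047 / 2 = 0.4524 mol.
m(Co) = 0.4524 × 58.93 = 26.7 g.

26.7 g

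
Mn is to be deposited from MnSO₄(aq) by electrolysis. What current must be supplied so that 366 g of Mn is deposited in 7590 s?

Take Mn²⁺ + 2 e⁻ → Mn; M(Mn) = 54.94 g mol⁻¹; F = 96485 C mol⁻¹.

n(Mn) = 366 / 54.94 = 6.662 mol.
n(e⁻) = 2 × 6.662 = 13.32 mol.
Q = n(e⁻)·F = 13.32 × 96485 = 1286000 C.
I = Q/t = 1286000 / 7590.0 s = 169 A.

169 A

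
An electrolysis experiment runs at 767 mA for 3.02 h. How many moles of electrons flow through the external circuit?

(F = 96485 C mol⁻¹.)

0.0864 mol

Q = I·t = 0.7670 A × 10872 s = 8339 C.
n(e⁻) = Q/F = 8339 / 96485 = 0.0864 mol.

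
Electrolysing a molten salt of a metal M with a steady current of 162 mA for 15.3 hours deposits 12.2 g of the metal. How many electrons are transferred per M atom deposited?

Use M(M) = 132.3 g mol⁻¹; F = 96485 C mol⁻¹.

1

Q = I·t = 0.1620 A × 55080 s = 8923 C, so n(e⁻) = 8923/96485 = 0.09248 mol.
n(M) deposited = 12.2 / 132.3 = 0.09221 mol.
Electrons per atom = n(e⁻)/n(M) = 0.09248 / 0.09221 = 1.00 ≈ 1, so the ion is M⁺.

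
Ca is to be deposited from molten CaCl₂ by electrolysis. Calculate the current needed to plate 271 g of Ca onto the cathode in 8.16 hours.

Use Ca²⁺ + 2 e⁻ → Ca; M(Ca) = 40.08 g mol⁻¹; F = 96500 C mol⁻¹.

44.4 A

n(Ca) = 271 / 40.08 = 6.761 mol.
n(e⁻) = 2 × 6.761 = 13.52 mol.
Q = n(e⁻)·F = 13.52 × 96500 = 1305000 C.
I = Q/t = 1305000 / 29376 s = 44.4 A.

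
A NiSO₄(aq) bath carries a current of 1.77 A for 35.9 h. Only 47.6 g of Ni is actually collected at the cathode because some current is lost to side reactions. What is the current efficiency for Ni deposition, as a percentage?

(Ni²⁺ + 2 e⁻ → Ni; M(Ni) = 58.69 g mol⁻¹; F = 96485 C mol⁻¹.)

Q = I·t = 1.770 × 129240 = 228800 C; n(e⁻) = 228800/96485 = 2.371 mol.
Theoretical n(Ni) = n(e⁻)/2 = 1.185 mol, i.e. m_theo = 1.185 × 58.69 = 69.57 g.
Efficiency = m_actual / m_theo = 47.6 / 69.57 = 68.4 %.

68.4 %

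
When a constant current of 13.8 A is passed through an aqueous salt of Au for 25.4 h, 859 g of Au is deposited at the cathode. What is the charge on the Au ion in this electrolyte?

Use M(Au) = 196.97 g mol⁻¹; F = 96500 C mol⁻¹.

+3

Q = I·t = 13.80 A × 91440 s = 1262000 C, so n(e⁻) = 1262000/96500 = 13.08 mol.
n(Au) deposited = 859 / 196.97 = 4.361 mol.
Electrons per atom = n(e⁻)/n(Au) = 13.08 / 4.361 = 3.00 ≈ 3, so the ion is Au³⁺.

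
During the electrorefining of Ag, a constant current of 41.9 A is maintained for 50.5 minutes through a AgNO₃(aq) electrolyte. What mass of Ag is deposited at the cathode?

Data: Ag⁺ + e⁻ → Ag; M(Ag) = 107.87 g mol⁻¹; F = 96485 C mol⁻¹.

142 g

Q = I·t = 41.90 A × 3030.0 s = 127000 C.
n(e⁻) = Q/F = 127000 / 96485 = 1.316 mol.
Ag⁺ + e⁻ → Ag, so n(Ag) = n(e⁻)/1 = 1.316 mol.
m = n·M = 1.316 × 107.87 = 142 g.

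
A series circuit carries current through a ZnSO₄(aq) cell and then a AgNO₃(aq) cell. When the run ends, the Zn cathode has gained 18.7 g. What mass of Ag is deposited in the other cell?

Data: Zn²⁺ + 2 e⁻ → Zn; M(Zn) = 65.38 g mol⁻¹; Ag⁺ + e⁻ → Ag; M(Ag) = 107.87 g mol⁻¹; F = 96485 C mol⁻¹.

n(Zn) = 18.7 / 65.38 = 0.2860 mol.
Since Zn²⁺ + 2 e⁻ → Zn, n(e⁻) passed = 2 × 0.2860 = 0.5720 mol.
Cells in series carry the same charge, so the same 0.5720 mol of electrons passes through cell 2.
Ag⁺ + e⁻ → Ag, so n(Ag) = 0.5720 / 1 = 0.5720 mol.
m(Ag) = 0.5720 × 107.87 = 61.7 g.

61.7 g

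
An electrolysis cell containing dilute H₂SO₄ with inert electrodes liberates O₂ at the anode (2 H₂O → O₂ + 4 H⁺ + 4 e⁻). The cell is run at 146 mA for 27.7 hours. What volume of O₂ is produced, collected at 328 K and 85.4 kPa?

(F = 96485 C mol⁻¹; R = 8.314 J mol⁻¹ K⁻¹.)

Q = I·t = 0.1460 A × 99720 s = 14560 C.
n(e⁻) = Q/F = 14560 / 96485 = 0.1509 mol.
4 electrons are transferred per O₂ molecule, so n(O₂) = 0.1509 / 4 = 0.03772 mol.
V = nRT/P = (0.03772 × 8.314 × 328) / (85.4 × 10³ Pa) = 0.00120 m³ = 1.20 L.

1.20 L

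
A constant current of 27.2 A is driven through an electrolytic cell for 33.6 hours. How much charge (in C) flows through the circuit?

3.29 × 10⁶ C

Q = I·t = 27.20 A × 120960 s = 3.29 × 10⁶ C.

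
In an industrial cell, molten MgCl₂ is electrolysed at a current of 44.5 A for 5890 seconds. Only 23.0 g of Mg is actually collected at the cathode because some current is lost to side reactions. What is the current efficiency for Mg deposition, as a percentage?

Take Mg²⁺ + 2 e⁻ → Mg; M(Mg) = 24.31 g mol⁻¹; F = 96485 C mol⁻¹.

69.7 %

Q = I·t = 44.50 × 5890.0 = 262100 C; n(e⁻) = 262100/96485 = 2.717 mol.
Theoretical n(Mg) = n(e⁻)/2 = 1.358 mol, i.e. m_theo = 1.358 × 24.31 = 33.02 g.
Efficiency = m_actual / m_theo = 23.0 / 33.02 = 69.7 %.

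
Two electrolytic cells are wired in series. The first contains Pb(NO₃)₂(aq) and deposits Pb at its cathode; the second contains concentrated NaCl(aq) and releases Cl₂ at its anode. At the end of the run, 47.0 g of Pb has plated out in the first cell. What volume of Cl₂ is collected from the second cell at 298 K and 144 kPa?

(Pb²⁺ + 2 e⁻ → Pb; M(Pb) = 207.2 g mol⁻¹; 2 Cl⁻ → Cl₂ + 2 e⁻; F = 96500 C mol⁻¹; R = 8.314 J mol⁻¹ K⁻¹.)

n(Pb) = 47.0 / 207.2 = 0.2268 mol, so n(e⁻) = 2 × 0.2268 = 0.4537 mol.
The cells are in series, so the same 0.4537 mol of electrons passes through the second cell.
2 Cl⁻ → Cl₂ + 2 e⁻ — 2 mol e⁻ per mol Cl₂, so n(Cl₂) = 0.4537/2 = 0.2268 mol.
V = nRT/P = (0.2268 × 8.314 × 298) / (144 × 10³) = 0.00390 m³ = 3.90 L.

3.90 L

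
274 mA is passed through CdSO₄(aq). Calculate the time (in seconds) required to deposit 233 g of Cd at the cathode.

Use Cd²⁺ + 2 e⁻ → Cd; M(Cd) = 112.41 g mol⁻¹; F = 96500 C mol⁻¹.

n(Cd) = m/M = 233 / 112.41 = 2.073 mol.
Each Cd atom requires 2 electrons, so n(e⁻) = 2 × 2.073 = 4.146 mol.
Q = n(e⁻)·F = 4.146 × 96500 = 400000 C.
t = Q/I = 400000 / 0.2740 A = 1460000 s.

1.46 × 10⁶ s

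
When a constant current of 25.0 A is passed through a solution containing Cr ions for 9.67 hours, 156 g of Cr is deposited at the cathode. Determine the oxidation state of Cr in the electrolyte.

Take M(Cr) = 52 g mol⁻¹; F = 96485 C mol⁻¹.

Q = I·t = 25.00 A × 34812 s = 870300 C, so n(e⁻) = 870300/96485 = 9.020 mol.
n(Cr) deposited = 156 / 52 = 3.000 mol.
Electrons per atom = n(e⁻)/n(Cr) = 9.020 / 3.000 = 3.01 ≈ 3, so the ion is Cr³⁺.

+3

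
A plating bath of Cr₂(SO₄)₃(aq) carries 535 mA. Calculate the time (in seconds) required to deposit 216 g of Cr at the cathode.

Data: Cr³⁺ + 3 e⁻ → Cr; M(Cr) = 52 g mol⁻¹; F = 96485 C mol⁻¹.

2.25 × 10⁶ s

n(Cr) = m/M = 216 / 52 = 4.154 mol.
Each Cr atom requires 3 electrons, so n(e⁻) = 3 × 4.154 = 12.46 mol.
Q = n(e⁻)·F = 12.46 × 96485 = 1202000 C.
t = Q/I = 1202000 / 0.5350 A = 2247000 s.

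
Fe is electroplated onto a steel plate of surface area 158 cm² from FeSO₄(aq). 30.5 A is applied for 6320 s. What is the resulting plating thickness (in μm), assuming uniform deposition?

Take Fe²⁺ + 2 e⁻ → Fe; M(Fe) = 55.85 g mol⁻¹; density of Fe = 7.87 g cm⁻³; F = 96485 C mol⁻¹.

Q = I·t = 30.50 × 6320.0 = 192800 C; n(e⁻) = 1.998 mol.
n(Fe) = n(e⁻)/2 = 0.9989 mol, so m = 0.9989 × 55.85 = 55.79 g.
Volume = m/ρ = 55.79 / 7.87 = 7.089 cm³.
Thickness = V/A = 7.089 / 158 = 0.0449 cm = 449 μm.

449 μm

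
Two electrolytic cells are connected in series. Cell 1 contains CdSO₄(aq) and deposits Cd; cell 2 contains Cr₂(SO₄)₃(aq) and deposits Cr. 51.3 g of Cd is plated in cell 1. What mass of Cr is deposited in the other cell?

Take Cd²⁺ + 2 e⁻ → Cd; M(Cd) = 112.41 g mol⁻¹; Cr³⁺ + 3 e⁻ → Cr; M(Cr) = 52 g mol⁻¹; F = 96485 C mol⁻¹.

15.8 g

n(Cd) = 51.3 / 112.41 = 0.4564 mol.
Since Cd²⁺ + 2 e⁻ → Cd, n(e⁻) passed = 2 × 0.4564 = 0.9127 mol.
Cells in series carry the same charge, so the same 0.9127 mol of electrons passes through cell 2.
Cr³⁺ + 3 e⁻ → Cr, so n(Cr) = 0.9127 / 3 = 0.3042 mol.
m(Cr) = 0.3042 × 52 = 15.8 g.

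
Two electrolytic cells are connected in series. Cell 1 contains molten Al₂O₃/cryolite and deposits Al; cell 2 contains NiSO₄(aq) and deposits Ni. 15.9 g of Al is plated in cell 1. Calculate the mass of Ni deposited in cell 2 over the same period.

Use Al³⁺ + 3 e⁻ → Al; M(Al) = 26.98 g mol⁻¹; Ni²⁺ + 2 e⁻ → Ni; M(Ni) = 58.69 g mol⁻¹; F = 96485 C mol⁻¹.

51.9 g

n(Al) = 15.9 / 26.98 = 0.5893 mol.
Since Al³⁺ + 3 e⁻ → Al, n(e⁻) passed = 3 × 0.5893 = 1.768 mol.
Cells in series carry the same charge, so the same 1.768 mol of electrons passes through cell 2.
Ni²⁺ + 2 e⁻ → Ni, so n(Ni) = 1.768 / 2 = 0.8840 mol.
m(Ni) = 0.8840 × 58.69 = 51.9 g.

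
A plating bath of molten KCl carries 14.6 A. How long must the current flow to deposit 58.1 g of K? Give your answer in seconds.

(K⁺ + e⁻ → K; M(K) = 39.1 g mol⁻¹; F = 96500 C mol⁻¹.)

n(K) = m/M = 58.1 / 39.1 = 1.486 mol.
Each K atom requires 1 electron, so n(e⁻) = 1 × 1.486 = 1.486 mol.
Q = n(e⁻)·F = 1.486 × 96500 = 143400 C.
t = Q/I = 143400 / 14.60 A = 9821 s.

9820 s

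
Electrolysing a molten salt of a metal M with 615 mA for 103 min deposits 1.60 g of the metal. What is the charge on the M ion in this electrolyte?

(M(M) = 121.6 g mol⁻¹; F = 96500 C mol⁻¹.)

+3

Q = I·t = 0.6150 A × 6180.0 s = 3801 C, so n(e⁻) = 3801/96500 = 0.03939 mol.
n(M) deposited = 1.60 / 121.6 = 0.01316 mol.
Electrons per atom = n(e⁻)/n(M) = 0.03939 / 0.01316 = 2.99 ≈ 3, so the ion is M³⁺.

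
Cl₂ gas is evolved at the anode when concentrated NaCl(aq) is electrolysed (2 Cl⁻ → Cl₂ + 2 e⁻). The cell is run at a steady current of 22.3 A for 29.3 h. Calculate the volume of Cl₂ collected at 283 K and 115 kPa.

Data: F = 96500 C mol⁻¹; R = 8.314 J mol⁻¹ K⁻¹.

Q = I·t = 22.30 A × 105480 s = 2352000 C.
n(e⁻) = Q/F = 2352000 / 96500 = 24.38 mol.
2 electrons are transferred per Cl₂ molecule, so n(Cl₂) = 24.38 / 2 = 12.19 mol.
V = nRT/P = (12.19 × 8.314 × 283) / (115 × 10³ Pa) = 0.249 m³ = 249 L.

249 L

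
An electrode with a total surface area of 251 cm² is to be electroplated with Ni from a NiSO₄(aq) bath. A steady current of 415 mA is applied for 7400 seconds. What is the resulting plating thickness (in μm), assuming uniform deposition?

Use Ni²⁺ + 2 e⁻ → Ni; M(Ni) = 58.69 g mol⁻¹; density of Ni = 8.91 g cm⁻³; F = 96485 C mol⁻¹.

Q = I·t = 0.4150 × 7400.0 = 3071 C; n(e⁻) = 0.03183 mol.
n(Ni) = n(e⁻)/2 = 0.01591 mol, so m = 0.01591 × 58.69 = 0.9340 g.
Volume = m/ρ = 0.9340 / 8.91 = 0.1048 cm³.
Thickness = V/A = 0.1048 / 251 = 4.18 × 10⁻⁴ cm = 4.18 μm.

4.18 μm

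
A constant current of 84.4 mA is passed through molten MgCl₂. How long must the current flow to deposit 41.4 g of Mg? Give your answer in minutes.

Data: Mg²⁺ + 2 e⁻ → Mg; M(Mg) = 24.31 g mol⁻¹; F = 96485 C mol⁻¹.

n(Mg) = m/M = 41.4 / 24.31 = 1.703 mol.
Each Mg atom requires 2 electrons, so n(e⁻) = 2 × 1.703 = 3.406 mol.
Q = n(e⁻)·F = 3.406 × 96485 = 328600 C.
t = Q/I = 328600 / 0.08440 A = 3894000 s = 64900 min.

64900 min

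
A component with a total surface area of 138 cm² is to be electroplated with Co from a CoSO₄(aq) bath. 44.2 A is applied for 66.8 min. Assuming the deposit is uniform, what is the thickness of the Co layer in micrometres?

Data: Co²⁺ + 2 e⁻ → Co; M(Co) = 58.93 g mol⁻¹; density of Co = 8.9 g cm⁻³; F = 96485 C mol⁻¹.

Q = I·t = 44.20 × 4008.0 = 177200 C; n(e⁻) = 1.836 mol.
n(Co) = n(e⁻)/2 = 0.9180 mol, so m = 0.9180 × 58.93 = 54.10 g.
Volume = m/ρ = 54.10 / 8.9 = 6.079 cm³.
Thickness = V/A = 6.079 / 138 = 0.0440 cm = 440 μm.

440 μm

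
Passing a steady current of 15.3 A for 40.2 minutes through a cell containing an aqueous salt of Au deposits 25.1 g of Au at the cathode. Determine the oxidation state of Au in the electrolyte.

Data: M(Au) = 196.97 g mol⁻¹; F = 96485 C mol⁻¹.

+3

Q = I·t = 15.30 A × 2412.0 s = 36900 C, so n(e⁻) = 36900/96485 = 0.3825 mol.
n(Au) deposited = 25.1 / 196.97 = 0.1274 mol.
Electrons per atom = n(e⁻)/n(Au) = 0.3825 / 0.1274 = 3.00 ≈ 3, so the ion is Au³⁺.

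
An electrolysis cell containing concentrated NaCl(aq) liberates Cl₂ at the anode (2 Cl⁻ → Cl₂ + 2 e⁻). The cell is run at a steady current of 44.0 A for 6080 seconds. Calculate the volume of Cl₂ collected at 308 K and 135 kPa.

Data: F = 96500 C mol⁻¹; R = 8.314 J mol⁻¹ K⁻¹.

26.3 L

Q = I·t = 44.00 A × 6080.0 s = 267500 C.
n(e⁻) = Q/F = 267500 / 96500 = 2.772 mol.
2 electrons are transferred per Cl₂ molecule, so n(Cl₂) = 2.772 / 2 = 1.386 mol.
V = nRT/P = (1.386 × 8.314 × 308) / (135 × 10³ Pa) = 0.0263 m³ = 26.3 L.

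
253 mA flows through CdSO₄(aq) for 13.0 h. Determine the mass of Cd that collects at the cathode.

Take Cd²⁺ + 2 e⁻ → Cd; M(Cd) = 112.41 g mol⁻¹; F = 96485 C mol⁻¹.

Q = I·t = 0.2530 A × 46800 s = 11840 C.
n(e⁻) = Q/F = 11840 / 96485 = 0.1227 mol.
Cd²⁺ + 2 e⁻ → Cd, so n(Cd) = n(e⁻)/2 = 0.06136 mol.
m = n·M = 0.06136 × 112.41 = 6.90 g.

6.90 g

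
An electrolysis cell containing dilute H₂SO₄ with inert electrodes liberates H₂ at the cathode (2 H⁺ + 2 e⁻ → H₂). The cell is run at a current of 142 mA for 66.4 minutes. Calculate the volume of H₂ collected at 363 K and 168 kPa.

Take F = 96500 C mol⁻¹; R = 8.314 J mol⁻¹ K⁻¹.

Q = I·t = 0.1420 A × 3984.0 s = 565.7 C.
n(e⁻) = Q/F = 565.7 / 96500 = 0.005862 mol.
2 electrons are transferred per H₂ molecule, so n(H₂) = 0.005862 / 2 = 0.002931 mol.
V = nRT/P = (0.002931 × 8.314 × 363) / (168 × 10³ Pa) = 5.27 × 10⁻⁵ m³ = 0.0527 L.

0.0527 L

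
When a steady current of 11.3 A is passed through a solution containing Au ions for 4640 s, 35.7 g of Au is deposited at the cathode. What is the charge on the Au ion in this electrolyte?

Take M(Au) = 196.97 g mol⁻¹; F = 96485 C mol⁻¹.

Q = I·t = 11.30 A × 4640.0 s = 52430 C, so n(e⁻) = 52430/96485 = 0.5434 mol.
n(Au) deposited = 35.7 / 196.97 = 0.1812 mol.
Electrons per atom = n(e⁻)/n(Au) = 0.5434 / 0.1812 = 3.00 ≈ 3, so the ion is Au³⁺.

+3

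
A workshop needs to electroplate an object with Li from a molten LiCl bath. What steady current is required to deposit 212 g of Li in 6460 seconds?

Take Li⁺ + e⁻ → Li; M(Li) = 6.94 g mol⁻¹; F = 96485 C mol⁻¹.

n(Li) = 212 / 6.94 = 30.55 mol.
n(e⁻) = 1 × 30.55 = 30.55 mol.
Q = n(e⁻)·F = 30.55 × 96485 = 2947000 C.
I = Q/t = 2947000 / 6460.0 s = 456 A.

456 A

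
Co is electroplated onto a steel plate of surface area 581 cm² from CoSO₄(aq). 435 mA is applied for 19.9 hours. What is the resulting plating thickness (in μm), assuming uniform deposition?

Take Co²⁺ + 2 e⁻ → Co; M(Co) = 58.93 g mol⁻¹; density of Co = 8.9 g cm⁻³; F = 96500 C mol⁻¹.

Q = I·t = 0.4350 × 71640 = 31160 C; n(e⁻) = 0.3229 mol.
n(Co) = n(e⁻)/2 = 0.1615 mol, so m = 0.1615 × 58.93 = 9.515 g.
Volume = m/ρ = 9.515 / 8.9 = 1.069 cm³.
Thickness = V/A = 1.069 / 581 = 0.00184 cm = 18.4 μm.

18.4 μm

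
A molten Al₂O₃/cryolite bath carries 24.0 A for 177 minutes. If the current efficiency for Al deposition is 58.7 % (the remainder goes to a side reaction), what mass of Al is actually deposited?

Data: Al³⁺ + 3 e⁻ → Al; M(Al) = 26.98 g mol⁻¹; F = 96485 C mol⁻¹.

Q = I·t = 24.00 × 10620 = 254900 C.
n(e⁻) = 254900/96485 = 2.642 mol; theoretically n(Al) = 2.642/3 = 0.8806 mol, m_theo = 23.76 g.
At 58.7 % efficiency, m_actual = 0.587 × 23.76 = 13.9 g.

13.9 g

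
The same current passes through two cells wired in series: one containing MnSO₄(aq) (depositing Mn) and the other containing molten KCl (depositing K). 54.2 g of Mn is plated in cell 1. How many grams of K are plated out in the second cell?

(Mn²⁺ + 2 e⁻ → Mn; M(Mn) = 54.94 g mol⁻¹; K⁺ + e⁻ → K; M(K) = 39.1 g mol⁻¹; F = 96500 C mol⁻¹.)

n(Mn) = 54.2 / 54.94 = 0.9865 mol.
Since Mn²⁺ + 2 e⁻ → Mn, n(e⁻) passed = 2 × 0.9865 = 1.973 mol.
Cells in series carry the same charge, so the same 1.973 mol of electrons passes through cell 2.
K⁺ + e⁻ → K, so n(K) = 1.973 / 1 = 1.973 mol.
m(K) = 1.973 × 39.1 = 77.1 g.

77.1 g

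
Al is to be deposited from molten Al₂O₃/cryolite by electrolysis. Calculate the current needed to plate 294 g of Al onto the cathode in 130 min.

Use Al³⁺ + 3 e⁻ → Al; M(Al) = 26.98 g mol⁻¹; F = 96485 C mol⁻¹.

n(Al) = 294 / 26.98 = 10.90 mol.
n(e⁻) = 3 × 10.90 = 32.69 mol.
Q = n(e⁻)·F = 32.69 × 96485 = 3154000 C.
I = Q/t = 3154000 / 7800.0 s = 404 A.

404 A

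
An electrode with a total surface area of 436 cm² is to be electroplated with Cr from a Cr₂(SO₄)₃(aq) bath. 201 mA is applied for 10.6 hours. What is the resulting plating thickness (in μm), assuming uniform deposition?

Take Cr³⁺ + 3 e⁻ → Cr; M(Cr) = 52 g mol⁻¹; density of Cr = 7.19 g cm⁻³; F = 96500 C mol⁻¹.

Q = I·t = 0.2010 × 38160 = 7670 C; n(e⁻) = 0.07948 mol.
n(Cr) = n(e⁻)/3 = 0.02649 mol, so m = 0.02649 × 52 = 1.378 g.
Volume = m/ρ = 1.378 / 7.19 = 0.1916 cm³.
Thickness = V/A = 0.1916 / 436 = 4.39 × 10⁻⁴ cm = 4.39 μm.

4.39 μm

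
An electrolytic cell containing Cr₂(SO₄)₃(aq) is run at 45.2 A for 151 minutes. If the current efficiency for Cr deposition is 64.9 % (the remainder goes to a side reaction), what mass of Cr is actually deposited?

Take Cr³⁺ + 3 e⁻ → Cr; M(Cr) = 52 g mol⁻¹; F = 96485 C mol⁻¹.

Q = I·t = 45.20 × 9060.0 = 409500 C.
n(e⁻) = 409500/96485 = 4.244 mol; theoretically n(Cr) = 4.244/3 = 1.415 mol, m_theo = 73.57 g.
At 64.9 % efficiency, m_actual = 0.649 × 73.57 = 47.7 g.

47.7 g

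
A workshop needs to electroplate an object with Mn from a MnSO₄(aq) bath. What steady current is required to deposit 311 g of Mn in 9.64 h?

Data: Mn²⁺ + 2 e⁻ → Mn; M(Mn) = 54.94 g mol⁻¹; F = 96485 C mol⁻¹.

n(Mn) = 311 / 54.94 = 5.661 mol.
n(e⁻) = 2 × 5.661 = 11.32 mol.
Q = n(e⁻)·F = 11.32 × 96485 = 1092000 C.
I = Q/t = 1092000 / 34704 s = 31.5 A.

31.5 A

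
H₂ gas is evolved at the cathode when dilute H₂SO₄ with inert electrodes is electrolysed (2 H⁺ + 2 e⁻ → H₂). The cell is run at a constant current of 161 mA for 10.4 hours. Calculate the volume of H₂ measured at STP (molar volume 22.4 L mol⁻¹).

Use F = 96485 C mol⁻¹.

Q = I·t = 0.1610 A × 37440 s = 6028 C.
n(e⁻) = Q/F = 6028 / 96485 = 0.06247 mol.
2 electrons are transferred per H₂ molecule, so n(H₂) = 0.06247 / 2 = 0.03124 mol.
V = n × V_m = 0.03124 × 22.4 = 0.700 L.

0.700 L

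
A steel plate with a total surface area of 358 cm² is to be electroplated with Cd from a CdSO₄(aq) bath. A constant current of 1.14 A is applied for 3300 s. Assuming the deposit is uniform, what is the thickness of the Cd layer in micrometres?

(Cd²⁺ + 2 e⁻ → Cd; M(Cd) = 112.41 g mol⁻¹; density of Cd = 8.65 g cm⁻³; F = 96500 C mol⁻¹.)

Q = I·t = 1.140 × 3300.0 = 3762 C; n(e⁻) = 0.03898 mol.
n(Cd) = n(e⁻)/2 = 0.01949 mol, so m = 0.01949 × 112.41 = 2.191 g.
Volume = m/ρ = 2.191 / 8.65 = 0.2533 cm³.
Thickness = V/A = 0.2533 / 358 = 7.08 × 10⁻⁴ cm = 7.08 μm.

7.08 μm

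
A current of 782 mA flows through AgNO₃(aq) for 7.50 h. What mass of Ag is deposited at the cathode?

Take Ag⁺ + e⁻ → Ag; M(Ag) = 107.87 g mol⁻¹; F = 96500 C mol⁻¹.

23.6 g

Q = I·t = 0.7820 A × 27000 s = 21110 C.
n(e⁻) = Q/F = 21110 / 96500 = 0.2188 mol.
Ag⁺ + e⁻ → Ag, so n(Ag) = n(e⁻)/1 = 0.2188 mol.
m = n·M = 0.2188 × 107.87 = 23.6 g.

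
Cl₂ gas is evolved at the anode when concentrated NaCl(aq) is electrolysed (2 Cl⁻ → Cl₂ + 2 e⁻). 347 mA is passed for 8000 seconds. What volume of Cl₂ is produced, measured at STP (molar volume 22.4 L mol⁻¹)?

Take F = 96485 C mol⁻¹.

Q = I·t = 0.3470 A × 8000.0 s = 2776 C.
n(e⁻) = Q/F = 2776 / 96485 = 0.02877 mol.
2 electrons are transferred per Cl₂ molecule, so n(Cl₂) = 0.02877 / 2 = 0.01439 mol.
V = n × V_m = 0.01439 × 22.4 = 0.322 L.

0.322 L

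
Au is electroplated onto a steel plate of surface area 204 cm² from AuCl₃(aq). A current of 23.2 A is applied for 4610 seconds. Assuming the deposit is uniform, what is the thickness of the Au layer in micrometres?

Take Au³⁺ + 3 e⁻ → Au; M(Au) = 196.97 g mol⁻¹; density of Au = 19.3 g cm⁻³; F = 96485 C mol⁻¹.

185 μm

Q = I·t = 23.20 × 4610.0 = 107000 C; n(e⁻) = 1.108 mol.
n(Au) = n(e⁻)/3 = 0.3695 mol, so m = 0.3695 × 196.97 = 72.78 g.
Volume = m/ρ = 72.78 / 19.3 = 3.771 cm³.
Thickness = V/A = 3.771 / 204 = 0.0185 cm = 185 μm.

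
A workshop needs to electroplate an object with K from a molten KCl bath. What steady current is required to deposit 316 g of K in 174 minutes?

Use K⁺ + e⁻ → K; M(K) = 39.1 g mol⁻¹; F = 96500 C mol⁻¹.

74.7 A

n(K) = 316 / 39.1 = 8.082 mol.
n(e⁻) = 1 × 8.082 = 8.082 mol.
Q = n(e⁻)·F = 8.082 × 96500 = 779900 C.
I = Q/t = 779900 / 10440 s = 74.7 A.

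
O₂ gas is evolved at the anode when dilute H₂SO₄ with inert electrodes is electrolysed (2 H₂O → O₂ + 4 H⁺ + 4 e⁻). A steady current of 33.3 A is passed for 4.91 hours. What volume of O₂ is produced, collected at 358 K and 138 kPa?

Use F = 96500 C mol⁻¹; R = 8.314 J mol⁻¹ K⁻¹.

32.9 L

Q = I·t = 33.30 A × 17676 s = 588600 C.
n(e⁻) = Q/F = 588600 / 96500 = 6.100 mol.
4 electrons are transferred per O₂ molecule, so n(O₂) = 6.100 / 4 = 1.525 mol.
V = nRT/P = (1.525 × 8.314 × 358) / (138 × 10³ Pa) = 0.0329 m³ = 32.9 L.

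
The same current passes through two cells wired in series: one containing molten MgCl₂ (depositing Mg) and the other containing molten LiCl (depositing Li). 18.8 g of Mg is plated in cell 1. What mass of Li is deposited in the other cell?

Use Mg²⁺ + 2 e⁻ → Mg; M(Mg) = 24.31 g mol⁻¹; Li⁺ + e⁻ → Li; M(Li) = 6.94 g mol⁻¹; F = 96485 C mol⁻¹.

10.7 g

n(Mg) = 18.8 / 24.31 = 0.7733 mol.
Since Mg²⁺ + 2 e⁻ → Mg, n(e⁻) passed = 2 × 0.7733 = 1.547 mol.
Cells in series carry the same charge, so the same 1.547 mol of electrons passes through cell 2.
Li⁺ + e⁻ → Li, so n(Li) = 1.547 / 1 = 1.547 mol.
m(Li) = 1.547 × 6.94 = 10.7 g.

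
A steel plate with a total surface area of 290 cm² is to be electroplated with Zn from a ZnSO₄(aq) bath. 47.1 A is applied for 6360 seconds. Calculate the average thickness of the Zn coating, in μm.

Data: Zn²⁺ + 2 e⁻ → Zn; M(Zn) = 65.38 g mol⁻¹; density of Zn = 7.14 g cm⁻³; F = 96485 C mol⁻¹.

Q = I·t = 47.10 × 6360.0 = 299600 C; n(e⁻) = 3.105 mol.
n(Zn) = n(e⁻)/2 = 1.552 mol, so m = 1.552 × 65.38 = 101.5 g.
Volume = m/ρ = 101.5 / 7.14 = 14.21 cm³.
Thickness = V/A = 14.21 / 290 = 0.0490 cm = 490 μm.

490 μm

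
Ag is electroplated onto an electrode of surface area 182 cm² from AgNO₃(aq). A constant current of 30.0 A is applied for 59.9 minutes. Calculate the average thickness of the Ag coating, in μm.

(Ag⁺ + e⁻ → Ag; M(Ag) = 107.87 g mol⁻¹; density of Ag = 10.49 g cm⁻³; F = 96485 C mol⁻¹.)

Q = I·t = 30.00 × 3594.0 = 107800 C; n(e⁻) = 1.117 mol.
n(Ag) = n(e⁻)/1 = 1.117 mol, so m = 1.117 × 107.87 = 120.5 g.
Volume = m/ρ = 120.5 / 10.49 = 11.49 cm³.
Thickness = V/A = 11.49 / 182 = 0.0631 cm = 631 μm.

631 μm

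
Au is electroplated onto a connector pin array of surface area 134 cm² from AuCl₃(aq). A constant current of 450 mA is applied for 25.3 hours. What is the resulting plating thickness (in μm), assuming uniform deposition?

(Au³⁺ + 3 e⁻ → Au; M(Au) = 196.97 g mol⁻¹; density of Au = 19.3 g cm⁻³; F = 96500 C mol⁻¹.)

108 μm

Q = I·t = 0.4500 × 91080 = 40990 C; n(e⁻) = 0.4247 mol.
n(Au) = n(e⁻)/3 = 0.1416 mol, so m = 0.1416 × 196.97 = 27.89 g.
Volume = m/ρ = 27.89 / 19.3 = 1.445 cm³.
Thickness = V/A = 1.445 / 134 = 0.0108 cm = 108 μm.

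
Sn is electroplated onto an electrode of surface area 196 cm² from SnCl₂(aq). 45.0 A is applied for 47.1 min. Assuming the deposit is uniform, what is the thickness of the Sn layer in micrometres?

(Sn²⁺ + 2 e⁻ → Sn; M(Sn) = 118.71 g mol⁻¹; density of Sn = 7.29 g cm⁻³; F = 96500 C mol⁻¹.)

Q = I·t = 45.00 × 2826.0 = 127200 C; n(e⁻) = 1.318 mol.
n(Sn) = n(e⁻)/2 = 0.6589 mol, so m = 0.6589 × 118.71 = 78.22 g.
Volume = m/ρ = 78.22 / 7.29 = 10.73 cm³.
Thickness = V/A = 10.73 / 196 = 0.0547 cm = 547 μm.

547 μm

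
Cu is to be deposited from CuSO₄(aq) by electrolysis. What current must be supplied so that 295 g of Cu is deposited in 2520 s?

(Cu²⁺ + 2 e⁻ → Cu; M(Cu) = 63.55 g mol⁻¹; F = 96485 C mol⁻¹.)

n(Cu) = 295 / 63.55 = 4.642 mol.
n(e⁻) = 2 × 4.642 = 9.284 mol.
Q = n(e⁻)·F = 9.284 × 96485 = 895800 C.
I = Q/t = 895800 / 2520.0 s = 355 A.

355 A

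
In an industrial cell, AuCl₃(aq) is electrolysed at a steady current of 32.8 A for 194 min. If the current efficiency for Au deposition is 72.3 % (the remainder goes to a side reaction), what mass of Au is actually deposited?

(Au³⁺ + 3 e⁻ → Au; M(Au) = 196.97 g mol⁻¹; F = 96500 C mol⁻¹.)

188 g

Q = I·t = 32.80 × 11640 = 381800 C.
n(e⁻) = 381800/96500 = 3.956 mol; theoretically n(Au) = 3.956/3 = 1.319 mol, m_theo = 259.8 g.
At 72.3 % efficiency, m_actual = 0.723 × 259.8 = 188 g.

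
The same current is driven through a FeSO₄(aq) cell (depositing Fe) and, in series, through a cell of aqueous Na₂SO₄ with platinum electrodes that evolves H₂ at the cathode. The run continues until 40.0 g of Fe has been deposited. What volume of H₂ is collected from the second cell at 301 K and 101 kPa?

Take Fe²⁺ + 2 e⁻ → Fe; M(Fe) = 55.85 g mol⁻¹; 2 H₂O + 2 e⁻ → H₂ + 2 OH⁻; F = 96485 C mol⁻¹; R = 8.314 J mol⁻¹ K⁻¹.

n(Fe) = 40.0 / 55.85 = 0.7162 mol, so n(e⁻) = 2 × 0.7162 = 1.432 mol.
The cells are in series, so the same 1.432 mol of electrons passes through the second cell.
2 H₂O + 2 e⁻ → H₂ + 2 OH⁻ — 2 mol e⁻ per mol H₂, so n(H₂) = 1.432/2 = 0.7162 mol.
V = nRT/P = (0.7162 × 8.314 × 301) / (101 × 10³) = 0.0177 m³ = 17.7 L.

17.7 L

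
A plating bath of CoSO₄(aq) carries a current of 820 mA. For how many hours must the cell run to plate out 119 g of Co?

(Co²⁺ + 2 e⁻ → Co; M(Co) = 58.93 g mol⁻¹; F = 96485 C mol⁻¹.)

n(Co) = m/M = 119 / 58.93 = 2.019 mol.
Each Co atom requires 2 electrons, so n(e⁻) = 2 × 2.019 = 4.039 mol.
Q = n(e⁻)·F = 4.039 × 96485 = 389700 C.
t = Q/I = 389700 / 0.8200 A = 475200 s = 132 h.

132 h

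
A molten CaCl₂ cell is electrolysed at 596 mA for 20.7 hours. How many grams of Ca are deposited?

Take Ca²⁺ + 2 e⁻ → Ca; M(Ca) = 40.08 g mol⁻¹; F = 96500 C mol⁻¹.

9.22 g

Q = I·t = 0.5960 A × 74520 s = 44410 C.
n(e⁻) = Q/F = 44410 / 96500 = 0.4602 mol.
Ca²⁺ + 2 e⁻ → Ca, so n(Ca) = n(e⁻)/2 = 0.2301 mol.
m = n·M = 0.2301 × 40.08 = 9.22 g.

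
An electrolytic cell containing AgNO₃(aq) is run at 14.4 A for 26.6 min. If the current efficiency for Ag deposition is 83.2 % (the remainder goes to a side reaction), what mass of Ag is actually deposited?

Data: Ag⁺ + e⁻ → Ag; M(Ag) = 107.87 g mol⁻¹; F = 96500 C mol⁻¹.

Q = I·t = 14.40 × 1596.0 = 22980 C.
n(e⁻) = 22980/96500 = 0.2382 mol; theoretically n(Ag) = 0.2382/1 = 0.2382 mol, m_theo = 25.69 g.
At 83.2 % efficiency, m_actual = 0.832 × 25.69 = 21.4 g.

21.4 g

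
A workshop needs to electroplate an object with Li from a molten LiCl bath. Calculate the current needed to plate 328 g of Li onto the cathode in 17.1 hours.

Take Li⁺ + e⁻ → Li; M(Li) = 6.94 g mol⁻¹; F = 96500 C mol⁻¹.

74.1 A

n(Li) = 328 / 6.94 = 47.26 mol.
n(e⁻) = 1 × 47.26 = 47.26 mol.
Q = n(e⁻)·F = 47.26 × 96500 = 4561000 C.
I = Q/t = 4561000 / 61560 s = 74.1 A.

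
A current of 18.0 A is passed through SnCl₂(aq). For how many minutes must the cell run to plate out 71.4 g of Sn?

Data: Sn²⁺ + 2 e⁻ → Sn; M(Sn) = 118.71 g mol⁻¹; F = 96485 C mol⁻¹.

n(Sn) = m/M = 71.4 / 118.71 = 0.6015 mol.
Each Sn atom requires 2 electrons, so n(e⁻) = 2 × 0.6015 = 1.203 mol.
Q = n(e⁻)·F = 1.203 × 96485 = 116100 C.
t = Q/I = 116100 / 18.00 A = 6448 s = 107 min.

107 min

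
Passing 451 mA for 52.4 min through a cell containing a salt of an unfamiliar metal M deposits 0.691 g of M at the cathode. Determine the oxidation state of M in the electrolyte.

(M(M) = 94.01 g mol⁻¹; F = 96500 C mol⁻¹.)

+2

Q = I·t = 0.4510 A × 3144.0 s = 1418 C, so n(e⁻) = 1418/96500 = 0.01469 mol.
n(M) deposited = 0.691 / 94.01 = 0.007350 mol.
Electrons per atom = n(e⁻)/n(M) = 0.01469 / 0.007350 = 2.00 ≈ 2, so the ion is M²⁺.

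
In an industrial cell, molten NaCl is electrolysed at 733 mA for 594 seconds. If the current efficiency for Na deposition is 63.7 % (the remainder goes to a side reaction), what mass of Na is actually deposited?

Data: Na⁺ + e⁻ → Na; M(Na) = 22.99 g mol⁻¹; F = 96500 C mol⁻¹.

Q = I·t = 0.7330 × 594.00 = 435.4 C.
n(e⁻) = 435.4/96500 = 0.004512 mol; theoretically n(Na) = 0.004512/1 = 0.004512 mol, m_theo = 0.1037 g.
At 63.7 % efficiency, m_actual = 0.637 × 0.1037 = 0.0661 g.

0.0661 g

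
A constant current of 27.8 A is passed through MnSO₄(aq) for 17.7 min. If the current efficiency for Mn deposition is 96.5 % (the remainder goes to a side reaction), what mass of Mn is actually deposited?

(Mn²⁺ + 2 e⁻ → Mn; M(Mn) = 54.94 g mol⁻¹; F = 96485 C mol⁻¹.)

Q = I·t = 27.80 × 1062.0 = 29520 C.
n(e⁻) = 29520/96485 = 0.3060 mol; theoretically n(Mn) = 0.3060/2 = 0.1530 mol, m_theo = 8.406 g.
At 96.5 % efficiency, m_actual = 0.965 × 8.406 = 8.11 g.

8.11 g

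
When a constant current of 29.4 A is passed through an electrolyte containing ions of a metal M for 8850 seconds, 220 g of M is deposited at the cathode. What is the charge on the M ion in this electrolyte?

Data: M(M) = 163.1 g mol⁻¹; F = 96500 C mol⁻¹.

Q = I·t = 29.40 A × 8850.0 s = 260200 C, so n(e⁻) = 260200/96500 = 2.696 mol.
n(M) deposited = 220 / 163.1 = 1.349 mol.
Electrons per atom = n(e⁻)/n(M) = 2.696 / 1.349 = 2.00 ≈ 2, so the ion is M²⁺.

+2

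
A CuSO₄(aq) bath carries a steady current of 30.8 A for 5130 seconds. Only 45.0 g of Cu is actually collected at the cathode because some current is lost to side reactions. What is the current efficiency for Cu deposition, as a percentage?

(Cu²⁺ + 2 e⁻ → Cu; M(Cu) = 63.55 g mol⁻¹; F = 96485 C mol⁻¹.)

Q = I·t = 30.80 × 5130.0 = 158000 C; n(e⁻) = 158000/96485 = 1.638 mol.
Theoretical n(Cu) = n(e⁻)/2 = 0.8188 mol, i.e. m_theo = 0.8188 × 63.55 = 52.03 g.
Efficiency = m_actual / m_theo = 45.0 / 52.03 = 86.5 %.

86.5 %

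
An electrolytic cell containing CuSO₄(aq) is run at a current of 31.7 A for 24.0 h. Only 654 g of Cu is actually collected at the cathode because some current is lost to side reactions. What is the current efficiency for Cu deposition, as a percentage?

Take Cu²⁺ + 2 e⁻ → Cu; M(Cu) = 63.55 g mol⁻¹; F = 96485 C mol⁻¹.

72.5 %

Q = I·t = 31.70 × 86400 = 2739000 C; n(e⁻) = 2739000/96485 = 28.39 mol.
Theoretical n(Cu) = n(e⁻)/2 = 14.19 mol, i.e. m_theo = 14.19 × 63.55 = 902.0 g.
Efficiency = m_actual / m_theo = 654 / 902.0 = 72.5 %.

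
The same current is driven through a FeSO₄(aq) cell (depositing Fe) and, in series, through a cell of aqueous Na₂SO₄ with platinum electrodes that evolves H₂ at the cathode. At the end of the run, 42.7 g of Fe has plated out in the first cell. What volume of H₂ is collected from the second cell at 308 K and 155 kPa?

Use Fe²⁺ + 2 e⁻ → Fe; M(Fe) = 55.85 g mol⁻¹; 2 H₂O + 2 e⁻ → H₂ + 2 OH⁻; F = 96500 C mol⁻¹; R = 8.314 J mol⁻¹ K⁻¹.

n(Fe) = 42.7 / 55.85 = 0.7645 mol, so n(e⁻) = 2 × 0.7645 = 1.529 mol.
The cells are in series, so the same 1.529 mol of electrons passes through the second cell.
2 H₂O + 2 e⁻ → H₂ + 2 OH⁻ — 2 mol e⁻ per mol H₂, so n(H₂) = 1.529/2 = 0.7645 mol.
V = nRT/P = (0.7645 × 8.314 × 308) / (155 × 10³) = 0.0126 m³ = 12.6 L.

12.6 L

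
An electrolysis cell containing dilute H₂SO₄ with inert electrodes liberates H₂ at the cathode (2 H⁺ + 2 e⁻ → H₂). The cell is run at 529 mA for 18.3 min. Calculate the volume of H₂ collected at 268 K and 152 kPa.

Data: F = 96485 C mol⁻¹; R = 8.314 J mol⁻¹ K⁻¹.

Q = I·t = 0.5290 A × 1098.0 s = 580.8 C.
n(e⁻) = Q/F = 580.8 / 96485 = 0.006020 mol.
2 electrons are transferred per H₂ molecule, so n(H₂) = 0.006020 / 2 = 0.003010 mol.
V = nRT/P = (0.003010 × 8.314 × 268) / (152 × 10³ Pa) = 4.41 × 10⁻⁵ m³ = 0.0441 L.

0.0441 L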